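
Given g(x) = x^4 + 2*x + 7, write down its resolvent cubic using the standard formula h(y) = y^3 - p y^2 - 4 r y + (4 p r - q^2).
h(y) = y^3 - 28*y - 4

Identify coefficients: p = 0, q = 2, r = 7.
Plug into h(y) = y^3 - p y^2 - 4 r y + (4 p r - q^2):
  h(y) = y^3 - (0) y^2 - 4*(7) y + (4*(0)*(7) - (2)^2)
       = y^3 + (0) y^2 + (-28) y + (-4).
Simplifying: h(y) = y^3 - 28*y - 4.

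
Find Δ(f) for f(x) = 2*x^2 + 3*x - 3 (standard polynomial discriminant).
Δ = 33

For a quadratic a x^2 + b x + c the discriminant is Δ = b^2 - 4ac = (3)^2 - 4*(2)*(-3) = 9 - (-24) = 33.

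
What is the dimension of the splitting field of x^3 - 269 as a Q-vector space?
[K:Q] = 6

x^3 - 269 has one real root r = 269^(1/3) and two complex roots r*zeta_3, r*zeta_3^2 where zeta_3 = e^(2*pi*i/3). The splitting field is Q(r, zeta_3). [Q(r):Q] = 3 and [Q(zeta_3):Q] = 2 with gcd = 1, so [Q(r, zeta_3):Q] = 3 * 2 = 6.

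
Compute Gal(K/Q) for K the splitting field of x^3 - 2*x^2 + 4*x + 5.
Gal(K/Q) = S_3 (symmetric group of order 6)

Compute the discriminant of x^3 + (-2)*x^2 + (4)*x + (5): Δ = -1427. Since Δ is not a rational square, the Galois group is not contained in A_3; it must be the full S_3 (irreducibility of the cubic rules out anything smaller).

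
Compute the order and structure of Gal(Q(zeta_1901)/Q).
|Gal(Q(zeta_1901)/Q)| = phi(1901) = 1900; group ≅ (Z/1901Z)^* ≅ Z/1900Z

The n-th cyclotomic polynomial Φ_1901(x) is the minimal polynomial of zeta_1901 over Q and has degree phi(1901) = 1900. So Q(zeta_1901) is a degree-1900 Galois extension with Galois group (Z/1901Z)^*. (Z/1901Z)^* is cyclic since 1901 is an odd prime power (or 4). Hence Gal(Q(zeta_1901)/Q) ≅ Z/1900Z.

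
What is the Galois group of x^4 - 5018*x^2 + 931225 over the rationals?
Gal(K/Q) = Z/2Z (cyclic of order 2)

f factors as (x^2 - 4825)(x^2 - 193), so the splitting field is K = Q(sqrt(4825), sqrt(193)). The squarefree part of 4825 is 193 and the squarefree part of 193 is also 193, so sqrt(4825) and sqrt(193) are both rational multiples of sqrt(193). Hence Q(sqrt(4825)) = Q(sqrt(193)) = Q(sqrt(193)), and the splitting field collapses to a single degree-2 extension with Galois group Z/2Z.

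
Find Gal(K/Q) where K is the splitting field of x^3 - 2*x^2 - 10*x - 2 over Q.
Gal(K/Q) = S_3 (symmetric group of order 6)

Compute the discriminant of x^3 + (-2)*x^2 + (-10)*x + (-2): Δ = 3508. Since Δ is not a rational square, the Galois group is not contained in A_3; it must be the full S_3 (irreducibility of the cubic rules out anything smaller).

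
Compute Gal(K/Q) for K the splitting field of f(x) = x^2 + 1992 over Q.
Gal(K/Q) = Z/2Z (cyclic of order 2)

x^2 + 1992 is irreducible over Q since -1992 is not a rational square. The splitting field Q(sqrt(-1992)) has degree 2 over Q, and its unique nontrivial automorphism is sqrt(-1992) ↦ -sqrt(-1992). Hence Gal(Q(sqrt(-1992))/Q) = Z/2Z.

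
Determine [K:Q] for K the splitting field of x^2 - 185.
[K:Q] = 2

The polynomial x^2 - 185 is irreducible over Q since 185 is not a perfect square. Its splitting field is Q(sqrt(185)), which has degree 2 over Q.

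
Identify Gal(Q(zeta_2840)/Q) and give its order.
|Gal(Q(zeta_2840)/Q)| = phi(2840) = 1120; group ≅ (Z/2840Z)^* ≅ Z/2Z × Z/2Z × Z/4Z × Z/70Z

The n-th cyclotomic polynomial Φ_2840(x) is the minimal polynomial of zeta_2840 over Q and has degree phi(2840) = 1120. So Q(zeta_2840) is a degree-1120 Galois extension with Galois group (Z/2840Z)^*. By CRT, (Z/2840Z)^* ≅ (Z/8Z)^* × (Z/5Z)^* × (Z/71Z)^*. Each prime-power unit group is (Z/8Z)^* ≅ Z/2Z × Z/2Z; (Z/5Z)^* ≅ Z/4Z; (Z/71Z)^* ≅ Z/70Z. Hence Gal(Q(zeta_2840)/Q) ≅ Z/2Z × Z/2Z × Z/4Z × Z/70Z.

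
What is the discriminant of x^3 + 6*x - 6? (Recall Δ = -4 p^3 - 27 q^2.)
Δ = -1836

For a depressed cubic x^3 + p x + q the discriminant is Δ = -4 p^3 - 27 q^2 = -4*(6)^3 - 27*(-6)^2 = -864 - 972 = -1836.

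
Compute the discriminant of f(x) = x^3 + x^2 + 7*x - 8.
Δ = -4027

For x^3 + a x^2 + b x + c the discriminant is Δ = 18 a b c - 4 a^3 c + a^2 b^2 - 4 b^3 - 27 c^2.
Plug a = 1, b = 7, c = -8:
  18*(1)*(7)*(-8) - 4*(1)^3*(-8) + (1)^2*(7)^2 - 4*(7)^3 - 27*(-8)^2
  = -1008 + (32) + 49 + (-1372) + (-1728)
  = -4027.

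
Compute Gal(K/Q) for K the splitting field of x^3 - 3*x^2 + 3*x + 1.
Gal(K/Q) = S_3 (symmetric group of order 6)

Compute the discriminant of x^3 + (-3)*x^2 + (3)*x + (1): Δ = -108. Since Δ is not a rational square, the Galois group is not contained in A_3; it must be the full S_3 (irreducibility of the cubic rules out anything smaller).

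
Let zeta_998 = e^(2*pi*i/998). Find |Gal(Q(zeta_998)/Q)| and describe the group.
|Gal(Q(zeta_998)/Q)| = phi(998) = 498; group ≅ (Z/998Z)^* ≅ Z/498Z

The n-th cyclotomic polynomial Φ_998(x) is the minimal polynomial of zeta_998 over Q and has degree phi(998) = 498. So Q(zeta_998) is a degree-498 Galois extension with Galois group (Z/998Z)^*. By CRT, (Z/998Z)^* ≅ (Z/2Z)^* × (Z/499Z)^*. Each prime-power unit group is (Z/2Z)^* ≅ trivial group (order 1); (Z/499Z)^* ≅ Z/498Z. Hence Gal(Q(zeta_998)/Q) ≅ Z/498Z.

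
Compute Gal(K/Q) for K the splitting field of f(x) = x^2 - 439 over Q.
Gal(K/Q) = Z/2Z (cyclic of order 2)

x^2 - 439 is irreducible over Q since 439 is not a rational square. The splitting field Q(sqrt(439)) has degree 2 over Q, and its unique nontrivial automorphism is sqrt(439) ↦ -sqrt(439). Hence Gal(Q(sqrt(439))/Q) = Z/2Z.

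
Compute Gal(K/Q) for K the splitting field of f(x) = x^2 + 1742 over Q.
Gal(K/Q) = Z/2Z (cyclic of order 2)

x^2 + 1742 is irreducible over Q since -1742 is not a rational square. The splitting field Q(sqrt(-1742)) has degree 2 over Q, and its unique nontrivial automorphism is sqrt(-1742) ↦ -sqrt(-1742). Hence Gal(Q(sqrt(-1742))/Q) = Z/2Z.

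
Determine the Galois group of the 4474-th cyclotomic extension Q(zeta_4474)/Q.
|Gal(Q(zeta_4474)/Q)| = phi(4474) = 2236; group ≅ (Z/4474Z)^* ≅ Z/2236Z

The n-th cyclotomic polynomial Φ_4474(x) is the minimal polynomial of zeta_4474 over Q and has degree phi(4474) = 2236. So Q(zeta_4474) is a degree-2236 Galois extension with Galois group (Z/4474Z)^*. By CRT, (Z/4474Z)^* ≅ (Z/2Z)^* × (Z/2237Z)^*. Each prime-power unit group is (Z/2Z)^* ≅ trivial group (order 1); (Z/2237Z)^* ≅ Z/2236Z. Hence Gal(Q(zeta_4474)/Q) ≅ Z/2236Z.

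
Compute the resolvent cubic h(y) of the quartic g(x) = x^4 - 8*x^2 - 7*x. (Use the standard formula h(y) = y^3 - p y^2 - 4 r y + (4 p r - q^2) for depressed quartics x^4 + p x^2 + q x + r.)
h(y) = y^3 + 8*y^2 - 49

Identify coefficients: p = -8, q = -7, r = 0.
Plug into h(y) = y^3 - p y^2 - 4 r y + (4 p r - q^2):
  h(y) = y^3 - (-8) y^2 - 4*(0) y + (4*(-8)*(0) - (-7)^2)
       = y^3 + (8) y^2 + (0) y + (-49).
Simplifying: h(y) = y^3 + 8*y^2 - 49.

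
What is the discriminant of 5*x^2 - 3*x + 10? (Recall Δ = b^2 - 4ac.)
Δ = -191

For a quadratic a x^2 + b x + c the discriminant is Δ = b^2 - 4ac = (-3)^2 - 4*(5)*(10) = 9 - (200) = -191.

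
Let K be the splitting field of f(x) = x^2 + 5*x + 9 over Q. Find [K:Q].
[K:Q] = 2

The discriminant of x^2 + (5)*x + (9) is b^2 - 4c = 25 - (36) = -11. Since -11 is not a perfect square in Q, the polynomial is irreducible over Q. Its two roots generate a degree-2 extension, so [K:Q] = 2.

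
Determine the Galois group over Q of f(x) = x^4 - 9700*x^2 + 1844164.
Gal(K/Q) = Z/2Z (cyclic of order 2)

f factors as (x^2 - 9506)(x^2 - 194), so the splitting field is K = Q(sqrt(9506), sqrt(194)). The squarefree part of 9506 is 194 and the squarefree part of 194 is also 194, so sqrt(9506) and sqrt(194) are both rational multiples of sqrt(194). Hence Q(sqrt(9506)) = Q(sqrt(194)) = Q(sqrt(194)), and the splitting field collapses to a single degree-2 extension with Galois group Z/2Z.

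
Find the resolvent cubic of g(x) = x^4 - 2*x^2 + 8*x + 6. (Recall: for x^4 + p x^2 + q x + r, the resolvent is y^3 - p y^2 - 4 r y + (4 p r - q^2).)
h(y) = y^3 + 2*y^2 - 24*y - 112

Identify coefficients: p = -2, q = 8, r = 6.
Plug into h(y) = y^3 - p y^2 - 4 r y + (4 p r - q^2):
  h(y) = y^3 - (-2) y^2 - 4*(6) y + (4*(-2)*(6) - (8)^2)
       = y^3 + (2) y^2 + (-24) y + (-112).
Simplifying: h(y) = y^3 + 2*y^2 - 24*y - 112.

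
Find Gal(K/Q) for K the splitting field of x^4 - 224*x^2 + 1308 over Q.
Gal(K/Q) = V_4 (Klein four-group, Z/2Z × Z/2Z)

f factors as (x^2 - 6)(x^2 - 218), so the splitting field is K = Q(sqrt(6), sqrt(218)). The elements 6, 218, 1308 are all non-squares in Q, so sqrt(6) and sqrt(218) generate independent quadratic extensions. Thus [K:Q] = 4 and Gal(K/Q) is generated by the two order-2 automorphisms sqrt(6) ↦ -sqrt(6) and sqrt(218) ↦ -sqrt(218), giving V_4.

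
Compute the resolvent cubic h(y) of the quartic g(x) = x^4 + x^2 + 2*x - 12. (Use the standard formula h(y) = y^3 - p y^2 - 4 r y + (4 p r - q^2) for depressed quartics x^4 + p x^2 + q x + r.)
h(y) = y^3 - y^2 + 48*y - 52

Identify coefficients: p = 1, q = 2, r = -12.
Plug into h(y) = y^3 - p y^2 - 4 r y + (4 p r - q^2):
  h(y) = y^3 - (1) y^2 - 4*(-12) y + (4*(1)*(-12) - (2)^2)
       = y^3 + (-1) y^2 + (48) y + (-52).
Simplifying: h(y) = y^3 - y^2 + 48*y - 52.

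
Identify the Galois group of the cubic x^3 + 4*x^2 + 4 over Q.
Gal(K/Q) = S_3 (symmetric group of order 6)

Compute the discriminant of x^3 + (4)*x^2 + (0)*x + (4): Δ = -1456. Since Δ is not a rational square, the Galois group is not contained in A_3; it must be the full S_3 (irreducibility of the cubic rules out anything smaller).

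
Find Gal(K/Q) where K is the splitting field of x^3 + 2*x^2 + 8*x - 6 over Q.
Gal(K/Q) = S_3 (symmetric group of order 6)

Compute the discriminant of x^3 + (2)*x^2 + (8)*x + (-6): Δ = -4300. Since Δ is not a rational square, the Galois group is not contained in A_3; it must be the full S_3 (irreducibility of the cubic rules out anything smaller).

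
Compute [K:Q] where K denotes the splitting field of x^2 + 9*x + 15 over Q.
[K:Q] = 2

The discriminant of x^2 + (9)*x + (15) is b^2 - 4c = 81 - (60) = 21. Since 21 is not a perfect square in Q, the polynomial is irreducible over Q. Its two roots generate a degree-2 extension, so [K:Q] = 2.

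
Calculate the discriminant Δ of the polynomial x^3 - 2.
Δ = -108

For a depressed cubic x^3 + p x + q the discriminant is Δ = -4 p^3 - 27 q^2 = -4*(0)^3 - 27*(-2)^2 = 0 - 108 = -108.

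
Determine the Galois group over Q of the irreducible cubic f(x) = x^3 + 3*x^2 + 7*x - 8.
Gal(K/Q) = S_3 (symmetric group of order 6)

Compute the discriminant of x^3 + (3)*x^2 + (7)*x + (-8): Δ = -4819. Since Δ is not a rational square, the Galois group is not contained in A_3; it must be the full S_3 (irreducibility of the cubic rules out anything smaller).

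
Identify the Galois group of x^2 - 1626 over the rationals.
Gal(K/Q) = Z/2Z (cyclic of order 2)

x^2 - 1626 is irreducible over Q since 1626 is not a rational square. The splitting field Q(sqrt(1626)) has degree 2 over Q, and its unique nontrivial automorphism is sqrt(1626) ↦ -sqrt(1626). Hence Gal(Q(sqrt(1626))/Q) = Z/2Z.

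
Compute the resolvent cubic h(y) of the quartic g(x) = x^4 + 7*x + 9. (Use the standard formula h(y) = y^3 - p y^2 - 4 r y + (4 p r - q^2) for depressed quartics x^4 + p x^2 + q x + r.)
h(y) = y^3 - 36*y - 49

Identify coefficients: p = 0, q = 7, r = 9.
Plug into h(y) = y^3 - p y^2 - 4 r y + (4 p r - q^2):
  h(y) = y^3 - (0) y^2 - 4*(9) y + (4*(0)*(9) - (7)^2)
       = y^3 + (0) y^2 + (-36) y + (-49).
Simplifying: h(y) = y^3 - 36*y - 49.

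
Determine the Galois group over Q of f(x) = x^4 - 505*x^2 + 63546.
Gal(K/Q) = V_4 (Klein four-group, Z/2Z × Z/2Z)

f factors as (x^2 - 267)(x^2 - 238), so the splitting field is K = Q(sqrt(267), sqrt(238)). The elements 267, 238, 63546 are all non-squares in Q, so sqrt(267) and sqrt(238) generate independent quadratic extensions. Thus [K:Q] = 4 and Gal(K/Q) is generated by the two order-2 automorphisms sqrt(267) ↦ -sqrt(267) and sqrt(238) ↦ -sqrt(238), giving V_4.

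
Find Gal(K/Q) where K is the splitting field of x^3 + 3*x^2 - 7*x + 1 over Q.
Gal(K/Q) = S_3 (symmetric group of order 6)

Compute the discriminant of x^3 + (3)*x^2 + (-7)*x + (1): Δ = 1300. Since Δ is not a rational square, the Galois group is not contained in A_3; it must be the full S_3 (irreducibility of the cubic rules out anything smaller).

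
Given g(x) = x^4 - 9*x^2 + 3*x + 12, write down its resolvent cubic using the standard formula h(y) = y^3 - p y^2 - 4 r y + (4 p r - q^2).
h(y) = y^3 + 9*y^2 - 48*y - 441

Identify coefficients: p = -9, q = 3, r = 12.
Plug into h(y) = y^3 - p y^2 - 4 r y + (4 p r - q^2):
  h(y) = y^3 - (-9) y^2 - 4*(12) y + (4*(-9)*(12) - (3)^2)
       = y^3 + (9) y^2 + (-48) y + (-441).
Simplifying: h(y) = y^3 + 9*y^2 - 48*y - 441.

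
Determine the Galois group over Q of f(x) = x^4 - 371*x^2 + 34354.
Gal(K/Q) = V_4 (Klein four-group, Z/2Z × Z/2Z)

f factors as (x^2 - 193)(x^2 - 178), so the splitting field is K = Q(sqrt(193), sqrt(178)). The elements 193, 178, 34354 are all non-squares in Q, so sqrt(193) and sqrt(178) generate independent quadratic extensions. Thus [K:Q] = 4 and Gal(K/Q) is generated by the two order-2 automorphisms sqrt(193) ↦ -sqrt(193) and sqrt(178) ↦ -sqrt(178), giving V_4.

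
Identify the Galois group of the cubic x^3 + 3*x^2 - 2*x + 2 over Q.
Gal(K/Q) = S_3 (symmetric group of order 6)

Compute the discriminant of x^3 + (3)*x^2 + (-2)*x + (2): Δ = -472. Since Δ is not a rational square, the Galois group is not contained in A_3; it must be the full S_3 (irreducibility of the cubic rules out anything smaller).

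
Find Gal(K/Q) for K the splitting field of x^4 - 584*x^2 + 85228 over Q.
Gal(K/Q) = V_4 (Klein four-group, Z/2Z × Z/2Z)

f factors as (x^2 - 286)(x^2 - 298), so the splitting field is K = Q(sqrt(286), sqrt(298)). The elements 286, 298, 85228 are all non-squares in Q, so sqrt(286) and sqrt(298) generate independent quadratic extensions. Thus [K:Q] = 4 and Gal(K/Q) is generated by the two order-2 automorphisms sqrt(286) ↦ -sqrt(286) and sqrt(298) ↦ -sqrt(298), giving V_4.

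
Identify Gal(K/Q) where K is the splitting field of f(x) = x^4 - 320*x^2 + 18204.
Gal(K/Q) = V_4 (Klein four-group, Z/2Z × Z/2Z)

f factors as (x^2 - 74)(x^2 - 246), so the splitting field is K = Q(sqrt(74), sqrt(246)). The elements 74, 246, 18204 are all non-squares in Q, so sqrt(74) and sqrt(246) generate independent quadratic extensions. Thus [K:Q] = 4 and Gal(K/Q) is generated by the two order-2 automorphisms sqrt(74) ↦ -sqrt(74) and sqrt(246) ↦ -sqrt(246), giving V_4.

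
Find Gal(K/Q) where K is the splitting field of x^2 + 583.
Gal(K/Q) = Z/2Z (cyclic of order 2)

x^2 + 583 is irreducible over Q since -583 is not a rational square. The splitting field Q(sqrt(-583)) has degree 2 over Q, and its unique nontrivial automorphism is sqrt(-583) ↦ -sqrt(-583). Hence Gal(Q(sqrt(-583))/Q) = Z/2Z.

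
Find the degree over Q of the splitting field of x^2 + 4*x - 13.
[K:Q] = 2

The discriminant of x^2 + (4)*x + (-13) is b^2 - 4c = 16 - (-52) = 68. Since 68 is not a perfect square in Q, the polynomial is irreducible over Q. Its two roots generate a degree-2 extension, so [K:Q] = 2.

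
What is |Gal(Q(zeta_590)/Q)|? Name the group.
|Gal(Q(zeta_590)/Q)| = phi(590) = 232; group ≅ (Z/590Z)^* ≅ Z/4Z × Z/58Z

The n-th cyclotomic polynomial Φ_590(x) is the minimal polynomial of zeta_590 over Q and has degree phi(590) = 232. So Q(zeta_590) is a degree-232 Galois extension with Galois group (Z/590Z)^*. By CRT, (Z/590Z)^* ≅ (Z/2Z)^* × (Z/5Z)^* × (Z/59Z)^*. Each prime-power unit group is (Z/2Z)^* ≅ trivial group (order 1); (Z/5Z)^* ≅ Z/4Z; (Z/59Z)^* ≅ Z/58Z. Hence Gal(Q(zeta_590)/Q) ≅ Z/4Z × Z/58Z.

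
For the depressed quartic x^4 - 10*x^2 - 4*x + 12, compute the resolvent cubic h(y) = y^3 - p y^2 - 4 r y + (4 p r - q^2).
h(y) = y^3 + 10*y^2 - 48*y - 496

Identify coefficients: p = -10, q = -4, r = 12.
Plug into h(y) = y^3 - p y^2 - 4 r y + (4 p r - q^2):
  h(y) = y^3 - (-10) y^2 - 4*(12) y + (4*(-10)*(12) - (-4)^2)
       = y^3 + (10) y^2 + (-48) y + (-496).
Simplifying: h(y) = y^3 + 10*y^2 - 48*y - 496.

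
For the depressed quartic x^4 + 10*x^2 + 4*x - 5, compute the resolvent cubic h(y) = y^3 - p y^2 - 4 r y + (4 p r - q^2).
h(y) = y^3 - 10*y^2 + 20*y - 216

Identify coefficients: p = 10, q = 4, r = -5.
Plug into h(y) = y^3 - p y^2 - 4 r y + (4 p r - q^2):
  h(y) = y^3 - (10) y^2 - 4*(-5) y + (4*(10)*(-5) - (4)^2)
       = y^3 + (-10) y^2 + (20) y + (-216).
Simplifying: h(y) = y^3 - 10*y^2 + 20*y - 216.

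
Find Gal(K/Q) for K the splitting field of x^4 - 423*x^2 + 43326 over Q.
Gal(K/Q) = V_4 (Klein four-group, Z/2Z × Z/2Z)

f factors as (x^2 - 174)(x^2 - 249), so the splitting field is K = Q(sqrt(174), sqrt(249)). The elements 174, 249, 43326 are all non-squares in Q, so sqrt(174) and sqrt(249) generate independent quadratic extensions. Thus [K:Q] = 4 and Gal(K/Q) is generated by the two order-2 automorphisms sqrt(174) ↦ -sqrt(174) and sqrt(249) ↦ -sqrt(249), giving V_4.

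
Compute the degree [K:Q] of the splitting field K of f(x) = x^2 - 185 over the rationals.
[K:Q] = 2

The polynomial x^2 - 185 is irreducible over Q since 185 is not a perfect square. Its splitting field is Q(sqrt(185)), which has degree 2 over Q.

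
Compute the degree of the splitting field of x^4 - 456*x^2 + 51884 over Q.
[K:Q] = 4

f factors as (x^2 - 218)(x^2 - 238); the splitting field is K = Q(sqrt(218), sqrt(238)). Since 218, 238, and 51884 are all non-squares in Q, the three subfields Q(sqrt(218)), Q(sqrt(238)), Q(sqrt(51884)) are distinct degree-2 extensions, so [K:Q] = 4 (Klein four Galois group).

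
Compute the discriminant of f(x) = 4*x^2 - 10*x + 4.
Δ = 36

For a quadratic a x^2 + b x + c the discriminant is Δ = b^2 - 4ac = (-10)^2 - 4*(4)*(4) = 100 - (64) = 36.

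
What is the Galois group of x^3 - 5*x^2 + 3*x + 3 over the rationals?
Gal(K/Q) = S_3 (symmetric group of order 6)

Compute the discriminant of x^3 + (-5)*x^2 + (3)*x + (3): Δ = 564. Since Δ is not a rational square, the Galois group is not contained in A_3; it must be the full S_3 (irreducibility of the cubic rules out anything smaller).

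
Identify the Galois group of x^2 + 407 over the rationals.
Gal(K/Q) = Z/2Z (cyclic of order 2)

x^2 + 407 is irreducible over Q since -407 is not a rational square. The splitting field Q(sqrt(-407)) has degree 2 over Q, and its unique nontrivial automorphism is sqrt(-407) ↦ -sqrt(-407). Hence Gal(Q(sqrt(-407))/Q) = Z/2Z.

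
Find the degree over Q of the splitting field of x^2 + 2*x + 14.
[K:Q] = 2

The discriminant of x^2 + (2)*x + (14) is b^2 - 4c = 4 - (56) = -52. Since -52 is not a perfect square in Q, the polynomial is irreducible over Q. Its two roots generate a degree-2 extension, so [K:Q] = 2.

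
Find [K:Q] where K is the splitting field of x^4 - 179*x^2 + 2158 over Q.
[K:Q] = 4

f factors as (x^2 - 166)(x^2 - 13); the splitting field is K = Q(sqrt(166), sqrt(13)). Since 166, 13, and 2158 are all non-squares in Q, the three subfields Q(sqrt(166)), Q(sqrt(13)), Q(sqrt(2158)) are distinct degree-2 extensions, so [K:Q] = 4 (Klein four Galois group).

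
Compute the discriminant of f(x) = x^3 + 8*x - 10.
Δ = -4748

For a depressed cubic x^3 + p x + q the discriminant is Δ = -4 p^3 - 27 q^2 = -4*(8)^3 - 27*(-10)^2 = -2048 - 2700 = -4748.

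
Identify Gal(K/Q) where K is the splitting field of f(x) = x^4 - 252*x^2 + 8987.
Gal(K/Q) = V_4 (Klein four-group, Z/2Z × Z/2Z)

f factors as (x^2 - 209)(x^2 - 43), so the splitting field is K = Q(sqrt(209), sqrt(43)). The elements 209, 43, 8987 are all non-squares in Q, so sqrt(209) and sqrt(43) generate independent quadratic extensions. Thus [K:Q] = 4 and Gal(K/Q) is generated by the two order-2 automorphisms sqrt(209) ↦ -sqrt(209) and sqrt(43) ↦ -sqrt(43), giving V_4.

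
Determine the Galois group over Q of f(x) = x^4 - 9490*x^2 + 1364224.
Gal(K/Q) = Z/2Z (cyclic of order 2)

f factors as (x^2 - 146)(x^2 - 9344), so the splitting field is K = Q(sqrt(146), sqrt(9344)). The squarefree part of 146 is 146 and the squarefree part of 9344 is also 146, so sqrt(146) and sqrt(9344) are both rational multiples of sqrt(146). Hence Q(sqrt(146)) = Q(sqrt(9344)) = Q(sqrt(146)), and the splitting field collapses to a single degree-2 extension with Galois group Z/2Z.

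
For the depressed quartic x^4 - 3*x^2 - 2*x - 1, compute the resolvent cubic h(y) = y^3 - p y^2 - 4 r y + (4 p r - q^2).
h(y) = y^3 + 3*y^2 + 4*y + 8

Identify coefficients: p = -3, q = -2, r = -1.
Plug into h(y) = y^3 - p y^2 - 4 r y + (4 p r - q^2):
  h(y) = y^3 - (-3) y^2 - 4*(-1) y + (4*(-3)*(-1) - (-2)^2)
       = y^3 + (3) y^2 + (4) y + (8).
Simplifying: h(y) = y^3 + 3*y^2 + 4*y + 8.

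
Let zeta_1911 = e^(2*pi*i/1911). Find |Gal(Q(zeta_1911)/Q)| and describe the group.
|Gal(Q(zeta_1911)/Q)| = phi(1911) = 1008; group ≅ (Z/1911Z)^* ≅ Z/2Z × Z/12Z × Z/42Z

The n-th cyclotomic polynomial Φ_1911(x) is the minimal polynomial of zeta_1911 over Q and has degree phi(1911) = 1008. So Q(zeta_1911) is a degree-1008 Galois extension with Galois group (Z/1911Z)^*. By CRT, (Z/1911Z)^* ≅ (Z/3Z)^* × (Z/49Z)^* × (Z/13Z)^*. Each prime-power unit group is (Z/3Z)^* ≅ Z/2Z; (Z/49Z)^* ≅ Z/42Z; (Z/13Z)^* ≅ Z/12Z. Hence Gal(Q(zeta_1911)/Q) ≅ Z/2Z × Z/12Z × Z/42Z.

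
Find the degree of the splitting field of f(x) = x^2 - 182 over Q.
[K:Q] = 2

The polynomial x^2 - 182 is irreducible over Q since 182 is not a perfect square. Its splitting field is Q(sqrt(182)), which has degree 2 over Q.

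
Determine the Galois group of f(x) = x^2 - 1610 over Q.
Gal(K/Q) = Z/2Z (cyclic of order 2)

x^2 - 1610 is irreducible over Q since 1610 is not a rational square. The splitting field Q(sqrt(1610)) has degree 2 over Q, and its unique nontrivial automorphism is sqrt(1610) ↦ -sqrt(1610). Hence Gal(Q(sqrt(1610))/Q) = Z/2Z.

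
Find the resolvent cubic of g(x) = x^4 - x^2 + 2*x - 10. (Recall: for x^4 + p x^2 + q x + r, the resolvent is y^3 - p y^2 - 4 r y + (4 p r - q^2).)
h(y) = y^3 + y^2 + 40*y + 36

Identify coefficients: p = -1, q = 2, r = -10.
Plug into h(y) = y^3 - p y^2 - 4 r y + (4 p r - q^2):
  h(y) = y^3 - (-1) y^2 - 4*(-10) y + (4*(-1)*(-10) - (2)^2)
       = y^3 + (1) y^2 + (40) y + (36).
Simplifying: h(y) = y^3 + y^2 + 40*y + 36.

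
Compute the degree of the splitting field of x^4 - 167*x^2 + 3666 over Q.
[K:Q] = 4

f factors as (x^2 - 26)(x^2 - 141); the splitting field is K = Q(sqrt(26), sqrt(141)). Since 26, 141, and 3666 are all non-squares in Q, the three subfields Q(sqrt(26)), Q(sqrt(141)), Q(sqrt(3666)) are distinct degree-2 extensions, so [K:Q] = 4 (Klein four Galois group).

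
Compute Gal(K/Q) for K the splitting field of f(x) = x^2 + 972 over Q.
Gal(K/Q) = Z/2Z (cyclic of order 2)

x^2 + 972 is irreducible over Q since -972 is not a rational square. The splitting field Q(sqrt(-972)) has degree 2 over Q, and its unique nontrivial automorphism is sqrt(-972) ↦ -sqrt(-972). Hence Gal(Q(sqrt(-972))/Q) = Z/2Z.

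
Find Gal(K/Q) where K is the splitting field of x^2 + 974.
Gal(K/Q) = Z/2Z (cyclic of order 2)

x^2 + 974 is irreducible over Q since -974 is not a rational square. The splitting field Q(sqrt(-974)) has degree 2 over Q, and its unique nontrivial automorphism is sqrt(-974) ↦ -sqrt(-974). Hence Gal(Q(sqrt(-974))/Q) = Z/2Z.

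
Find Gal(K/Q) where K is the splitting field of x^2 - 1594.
Gal(K/Q) = Z/2Z (cyclic of order 2)

x^2 - 1594 is irreducible over Q since 1594 is not a rational square. The splitting field Q(sqrt(1594)) has degree 2 over Q, and its unique nontrivial automorphism is sqrt(1594) ↦ -sqrt(1594). Hence Gal(Q(sqrt(1594))/Q) = Z/2Z.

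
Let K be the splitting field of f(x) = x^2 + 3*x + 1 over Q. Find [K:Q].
[K:Q] = 2

The discriminant of x^2 + (3)*x + (1) is b^2 - 4c = 9 - (4) = 5. Since 5 is not a perfect square in Q, the polynomial is irreducible over Q. Its two roots generate a degree-2 extension, so [K:Q] = 2.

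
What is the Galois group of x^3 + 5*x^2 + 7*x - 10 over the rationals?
Gal(K/Q) = S_3 (symmetric group of order 6)

Compute the discriminant of x^3 + (5)*x^2 + (7)*x + (-10): Δ = -4147. Since Δ is not a rational square, the Galois group is not contained in A_3; it must be the full S_3 (irreducibility of the cubic rules out anything smaller).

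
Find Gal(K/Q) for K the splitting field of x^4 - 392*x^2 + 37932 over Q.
Gal(K/Q) = V_4 (Klein four-group, Z/2Z × Z/2Z)

f factors as (x^2 - 174)(x^2 - 218), so the splitting field is K = Q(sqrt(174), sqrt(218)). The elements 174, 218, 37932 are all non-squares in Q, so sqrt(174) and sqrt(218) generate independent quadratic extensions. Thus [K:Q] = 4 and Gal(K/Q) is generated by the two order-2 automorphisms sqrt(174) ↦ -sqrt(174) and sqrt(218) ↦ -sqrt(218), giving V_4.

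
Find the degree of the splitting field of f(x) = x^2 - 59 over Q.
[K:Q] = 2

The polynomial x^2 - 59 is irreducible over Q since 59 is not a perfect square. Its splitting field is Q(sqrt(59)), which has degree 2 over Q.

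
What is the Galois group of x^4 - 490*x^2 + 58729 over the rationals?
Gal(K/Q) = V_4 (Klein four-group, Z/2Z × Z/2Z)

f factors as (x^2 - 209)(x^2 - 281), so the splitting field is K = Q(sqrt(209), sqrt(281)). The elements 209, 281, 58729 are all non-squares in Q, so sqrt(209) and sqrt(281) generate independent quadratic extensions. Thus [K:Q] = 4 and Gal(K/Q) is generated by the two order-2 automorphisms sqrt(209) ↦ -sqrt(209) and sqrt(281) ↦ -sqrt(281), giving V_4.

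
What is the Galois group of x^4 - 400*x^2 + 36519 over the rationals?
Gal(K/Q) = V_4 (Klein four-group, Z/2Z × Z/2Z)

f factors as (x^2 - 259)(x^2 - 141), so the splitting field is K = Q(sqrt(259), sqrt(141)). The elements 259, 141, 36519 are all non-squares in Q, so sqrt(259) and sqrt(141) generate independent quadratic extensions. Thus [K:Q] = 4 and Gal(K/Q) is generated by the two order-2 automorphisms sqrt(259) ↦ -sqrt(259) and sqrt(141) ↦ -sqrt(141), giving V_4.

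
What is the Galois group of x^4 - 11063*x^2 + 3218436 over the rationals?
Gal(K/Q) = Z/2Z (cyclic of order 2)

f factors as (x^2 - 10764)(x^2 - 299), so the splitting field is K = Q(sqrt(10764), sqrt(299)). The squarefree part of 10764 is 299 and the squarefree part of 299 is also 299, so sqrt(10764) and sqrt(299) are both rational multiples of sqrt(299). Hence Q(sqrt(10764)) = Q(sqrt(299)) = Q(sqrt(299)), and the splitting field collapses to a single degree-2 extension with Galois group Z/2Z.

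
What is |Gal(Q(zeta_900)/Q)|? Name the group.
|Gal(Q(zeta_900)/Q)| = phi(900) = 240; group ≅ (Z/900Z)^* ≅ Z/2Z × Z/6Z × Z/20Z

The n-th cyclotomic polynomial Φ_900(x) is the minimal polynomial of zeta_900 over Q and has degree phi(900) = 240. So Q(zeta_900) is a degree-240 Galois extension with Galois group (Z/900Z)^*. By CRT, (Z/900Z)^* ≅ (Z/4Z)^* × (Z/9Z)^* × (Z/25Z)^*. Each prime-power unit group is (Z/4Z)^* ≅ Z/2Z; (Z/9Z)^* ≅ Z/6Z; (Z/25Z)^* ≅ Z/20Z. Hence Gal(Q(zeta_900)/Q) ≅ Z/2Z × Z/6Z × Z/20Z.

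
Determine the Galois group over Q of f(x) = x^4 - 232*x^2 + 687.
Gal(K/Q) = V_4 (Klein four-group, Z/2Z × Z/2Z)

f factors as (x^2 - 3)(x^2 - 229), so the splitting field is K = Q(sqrt(3), sqrt(229)). The elements 3, 229, 687 are all non-squares in Q, so sqrt(3) and sqrt(229) generate independent quadratic extensions. Thus [K:Q] = 4 and Gal(K/Q) is generated by the two order-2 automorphisms sqrt(3) ↦ -sqrt(3) and sqrt(229) ↦ -sqrt(229), giving V_4.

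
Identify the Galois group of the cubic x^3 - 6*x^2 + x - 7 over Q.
Gal(K/Q) = S_3 (symmetric group of order 6)

Compute the discriminant of x^3 + (-6)*x^2 + (1)*x + (-7): Δ = -6583. Since Δ is not a rational square, the Galois group is not contained in A_3; it must be the full S_3 (irreducibility of the cubic rules out anything smaller).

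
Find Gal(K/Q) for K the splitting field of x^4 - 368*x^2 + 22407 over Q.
Gal(K/Q) = V_4 (Klein four-group, Z/2Z × Z/2Z)

f factors as (x^2 - 291)(x^2 - 77), so the splitting field is K = Q(sqrt(291), sqrt(77)). The elements 291, 77, 22407 are all non-squares in Q, so sqrt(291) and sqrt(77) generate independent quadratic extensions. Thus [K:Q] = 4 and Gal(K/Q) is generated by the two order-2 automorphisms sqrt(291) ↦ -sqrt(291) and sqrt(77) ↦ -sqrt(77), giving V_4.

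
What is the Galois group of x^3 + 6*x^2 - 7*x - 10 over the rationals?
Gal(K/Q) = S_3 (symmetric group of order 6)

Compute the discriminant of x^3 + (6)*x^2 + (-7)*x + (-10): Δ = 16636. Since Δ is not a rational square, the Galois group is not contained in A_3; it must be the full S_3 (irreducibility of the cubic rules out anything smaller).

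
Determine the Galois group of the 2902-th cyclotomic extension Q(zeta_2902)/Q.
|Gal(Q(zeta_2902)/Q)| = phi(2902) = 1450; group ≅ (Z/2902Z)^* ≅ Z/1450Z

The n-th cyclotomic polynomial Φ_2902(x) is the minimal polynomial of zeta_2902 over Q and has degree phi(2902) = 1450. So Q(zeta_2902) is a degree-1450 Galois extension with Galois group (Z/2902Z)^*. By CRT, (Z/2902Z)^* ≅ (Z/2Z)^* × (Z/1451Z)^*. Each prime-power unit group is (Z/2Z)^* ≅ trivial group (order 1); (Z/1451Z)^* ≅ Z/1450Z. Hence Gal(Q(zeta_2902)/Q) ≅ Z/1450Z.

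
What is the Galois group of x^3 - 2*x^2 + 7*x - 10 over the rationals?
Gal(K/Q) = S_3 (symmetric group of order 6)

Compute the discriminant of x^3 + (-2)*x^2 + (7)*x + (-10): Δ = -1676. Since Δ is not a rational square, the Galois group is not contained in A_3; it must be the full S_3 (irreducibility of the cubic rules out anything smaller).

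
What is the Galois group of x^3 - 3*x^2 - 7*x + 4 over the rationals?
Gal(K/Q) = S_3 (symmetric group of order 6)

Compute the discriminant of x^3 + (-3)*x^2 + (-7)*x + (4): Δ = 3325. Since Δ is not a rational square, the Galois group is not contained in A_3; it must be the full S_3 (irreducibility of the cubic rules out anything smaller).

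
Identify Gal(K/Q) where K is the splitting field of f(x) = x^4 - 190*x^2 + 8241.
Gal(K/Q) = V_4 (Klein four-group, Z/2Z × Z/2Z)

f factors as (x^2 - 123)(x^2 - 67), so the splitting field is K = Q(sqrt(123), sqrt(67)). The elements 123, 67, 8241 are all non-squares in Q, so sqrt(123) and sqrt(67) generate independent quadratic extensions. Thus [K:Q] = 4 and Gal(K/Q) is generated by the two order-2 automorphisms sqrt(123) ↦ -sqrt(123) and sqrt(67) ↦ -sqrt(67), giving V_4.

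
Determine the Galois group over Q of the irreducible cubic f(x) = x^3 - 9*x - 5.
Gal(K/Q) = S_3 (symmetric group of order 6)

Compute the discriminant of x^3 + (0)*x^2 + (-9)*x + (-5): Δ = 2241. Since Δ is not a rational square, the Galois group is not contained in A_3; it must be the full S_3 (irreducibility of the cubic rules out anything smaller).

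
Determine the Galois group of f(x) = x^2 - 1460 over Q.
Gal(K/Q) = Z/2Z (cyclic of order 2)

x^2 - 1460 is irreducible over Q since 1460 is not a rational square. The splitting field Q(sqrt(1460)) has degree 2 over Q, and its unique nontrivial automorphism is sqrt(1460) ↦ -sqrt(1460). Hence Gal(Q(sqrt(1460))/Q) = Z/2Z.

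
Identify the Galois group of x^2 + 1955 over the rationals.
Gal(K/Q) = Z/2Z (cyclic of order 2)

x^2 + 1955 is irreducible over Q since -1955 is not a rational square. The splitting field Q(sqrt(-1955)) has degree 2 over Q, and its unique nontrivial automorphism is sqrt(-1955) ↦ -sqrt(-1955). Hence Gal(Q(sqrt(-1955))/Q) = Z/2Z.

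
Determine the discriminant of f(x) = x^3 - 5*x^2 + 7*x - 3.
Δ = 0

For x^3 + a x^2 + b x + c the discriminant is Δ = 18 a b c - 4 a^3 c + a^2 b^2 - 4 b^3 - 27 c^2.
Plug a = -5, b = 7, c = -3:
  18*(-5)*(7)*(-3) - 4*(-5)^3*(-3) + (-5)^2*(7)^2 - 4*(7)^3 - 27*(-3)^2
  = 1890 + (-1500) + 1225 + (-1372) + (-243)
  = 0.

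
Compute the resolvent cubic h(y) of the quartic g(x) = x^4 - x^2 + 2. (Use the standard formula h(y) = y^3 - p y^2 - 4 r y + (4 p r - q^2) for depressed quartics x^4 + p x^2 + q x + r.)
h(y) = y^3 + y^2 - 8*y - 8

Identify coefficients: p = -1, q = 0, r = 2.
Plug into h(y) = y^3 - p y^2 - 4 r y + (4 p r - q^2):
  h(y) = y^3 - (-1) y^2 - 4*(2) y + (4*(-1)*(2) - (0)^2)
       = y^3 + (1) y^2 + (-8) y + (-8).
Simplifying: h(y) = y^3 + y^2 - 8*y - 8.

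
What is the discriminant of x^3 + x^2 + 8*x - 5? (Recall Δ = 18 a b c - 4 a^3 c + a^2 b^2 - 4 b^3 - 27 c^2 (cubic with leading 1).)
Δ = -3359

For x^3 + a x^2 + b x + c the discriminant is Δ = 18 a b c - 4 a^3 c + a^2 b^2 - 4 b^3 - 27 c^2.
Plug a = 1, b = 8, c = -5:
  18*(1)*(8)*(-5) - 4*(1)^3*(-5) + (1)^2*(8)^2 - 4*(8)^3 - 27*(-5)^2
  = -720 + (20) + 64 + (-2048) + (-675)
  = -3359.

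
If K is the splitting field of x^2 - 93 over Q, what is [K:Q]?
[K:Q] = 2

The polynomial x^2 - 93 is irreducible over Q since 93 is not a perfect square. Its splitting field is Q(sqrt(93)), which has degree 2 over Q.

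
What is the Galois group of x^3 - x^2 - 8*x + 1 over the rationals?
Gal(K/Q) = S_3 (symmetric group of order 6)

Compute the discriminant of x^3 + (-1)*x^2 + (-8)*x + (1): Δ = 2233. Since Δ is not a rational square, the Galois group is not contained in A_3; it must be the full S_3 (irreducibility of the cubic rules out anything smaller).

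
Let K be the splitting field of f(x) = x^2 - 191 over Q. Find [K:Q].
[K:Q] = 2

The polynomial x^2 - 191 is irreducible over Q since 191 is not a perfect square. Its splitting field is Q(sqrt(191)), which has degree 2 over Q.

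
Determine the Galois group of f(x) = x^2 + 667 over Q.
Gal(K/Q) = Z/2Z (cyclic of order 2)

x^2 + 667 is irreducible over Q since -667 is not a rational square. The splitting field Q(sqrt(-667)) has degree 2 over Q, and its unique nontrivial automorphism is sqrt(-667) ↦ -sqrt(-667). Hence Gal(Q(sqrt(-667))/Q) = Z/2Z.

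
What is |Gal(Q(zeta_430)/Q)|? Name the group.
|Gal(Q(zeta_430)/Q)| = phi(430) = 168; group ≅ (Z/430Z)^* ≅ Z/4Z × Z/42Z

The n-th cyclotomic polynomial Φ_430(x) is the minimal polynomial of zeta_430 over Q and has degree phi(430) = 168. So Q(zeta_430) is a degree-168 Galois extension with Galois group (Z/430Z)^*. By CRT, (Z/430Z)^* ≅ (Z/2Z)^* × (Z/5Z)^* × (Z/43Z)^*. Each prime-power unit group is (Z/2Z)^* ≅ trivial group (order 1); (Z/5Z)^* ≅ Z/4Z; (Z/43Z)^* ≅ Z/42Z. Hence Gal(Q(zeta_430)/Q) ≅ Z/4Z × Z/42Z.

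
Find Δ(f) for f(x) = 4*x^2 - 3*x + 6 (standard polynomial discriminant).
Δ = -87

For a quadratic a x^2 + b x + c the discriminant is Δ = b^2 - 4ac = (-3)^2 - 4*(4)*(6) = 9 - (96) = -87.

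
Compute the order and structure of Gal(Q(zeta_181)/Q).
|Gal(Q(zeta_181)/Q)| = phi(181) = 180; group ≅ (Z/181Z)^* ≅ Z/180Z

The n-th cyclotomic polynomial Φ_181(x) is the minimal polynomial of zeta_181 over Q and has degree phi(181) = 180. So Q(zeta_181) is a degree-180 Galois extension with Galois group (Z/181Z)^*. (Z/181Z)^* is cyclic since 181 is an odd prime power (or 4). Hence Gal(Q(zeta_181)/Q) ≅ Z/180Z.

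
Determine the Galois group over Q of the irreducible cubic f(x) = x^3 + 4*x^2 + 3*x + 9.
Gal(K/Q) = S_3 (symmetric group of order 6)

Compute the discriminant of x^3 + (4)*x^2 + (3)*x + (9): Δ = -2511. Since Δ is not a rational square, the Galois group is not contained in A_3; it must be the full S_3 (irreducibility of the cubic rules out anything smaller).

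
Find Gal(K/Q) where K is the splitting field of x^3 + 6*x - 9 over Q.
Gal(K/Q) = S_3 (symmetric group of order 6)

Compute the discriminant of x^3 + (0)*x^2 + (6)*x + (-9): Δ = -3051. Since Δ is not a rational square, the Galois group is not contained in A_3; it must be the full S_3 (irreducibility of the cubic rules out anything smaller).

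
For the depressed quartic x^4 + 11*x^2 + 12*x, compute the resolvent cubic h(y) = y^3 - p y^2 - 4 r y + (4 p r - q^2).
h(y) = y^3 - 11*y^2 - 144

Identify coefficients: p = 11, q = 12, r = 0.
Plug into h(y) = y^3 - p y^2 - 4 r y + (4 p r - q^2):
  h(y) = y^3 - (11) y^2 - 4*(0) y + (4*(11)*(0) - (12)^2)
       = y^3 + (-11) y^2 + (0) y + (-144).
Simplifying: h(y) = y^3 - 11*y^2 - 144.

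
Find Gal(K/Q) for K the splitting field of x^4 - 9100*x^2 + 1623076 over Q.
Gal(K/Q) = Z/2Z (cyclic of order 2)

f factors as (x^2 - 182)(x^2 - 8918), so the splitting field is K = Q(sqrt(182), sqrt(8918)). The squarefree part of 182 is 182 and the squarefree part of 8918 is also 182, so sqrt(182) and sqrt(8918) are both rational multiples of sqrt(182). Hence Q(sqrt(182)) = Q(sqrt(8918)) = Q(sqrt(182)), and the splitting field collapses to a single degree-2 extension with Galois group Z/2Z.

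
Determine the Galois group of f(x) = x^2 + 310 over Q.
Gal(K/Q) = Z/2Z (cyclic of order 2)

x^2 + 310 is irreducible over Q since -310 is not a rational square. The splitting field Q(sqrt(-310)) has degree 2 over Q, and its unique nontrivial automorphism is sqrt(-310) ↦ -sqrt(-310). Hence Gal(Q(sqrt(-310))/Q) = Z/2Z.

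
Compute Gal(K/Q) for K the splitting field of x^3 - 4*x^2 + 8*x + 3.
Gal(K/Q) = S_3 (symmetric group of order 6)

Compute the discriminant of x^3 + (-4)*x^2 + (8)*x + (3): Δ = -2227. Since Δ is not a rational square, the Galois group is not contained in A_3; it must be the full S_3 (irreducibility of the cubic rules out anything smaller).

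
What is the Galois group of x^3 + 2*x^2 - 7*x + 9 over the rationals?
Gal(K/Q) = S_3 (symmetric group of order 6)

Compute the discriminant of x^3 + (2)*x^2 + (-7)*x + (9): Δ = -3175. Since Δ is not a rational square, the Galois group is not contained in A_3; it must be the full S_3 (irreducibility of the cubic rules out anything smaller).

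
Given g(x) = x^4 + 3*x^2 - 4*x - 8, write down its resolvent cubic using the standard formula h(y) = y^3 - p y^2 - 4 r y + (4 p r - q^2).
h(y) = y^3 - 3*y^2 + 32*y - 112

Identify coefficients: p = 3, q = -4, r = -8.
Plug into h(y) = y^3 - p y^2 - 4 r y + (4 p r - q^2):
  h(y) = y^3 - (3) y^2 - 4*(-8) y + (4*(3)*(-8) - (-4)^2)
       = y^3 + (-3) y^2 + (32) y + (-112).
Simplifying: h(y) = y^3 - 3*y^2 + 32*y - 112.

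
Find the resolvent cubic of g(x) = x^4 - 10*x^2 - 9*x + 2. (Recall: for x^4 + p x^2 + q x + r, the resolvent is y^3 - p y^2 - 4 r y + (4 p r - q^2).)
h(y) = y^3 + 10*y^2 - 8*y - 161

Identify coefficients: p = -10, q = -9, r = 2.
Plug into h(y) = y^3 - p y^2 - 4 r y + (4 p r - q^2):
  h(y) = y^3 - (-10) y^2 - 4*(2) y + (4*(-10)*(2) - (-9)^2)
       = y^3 + (10) y^2 + (-8) y + (-161).
Simplifying: h(y) = y^3 + 10*y^2 - 8*y - 161.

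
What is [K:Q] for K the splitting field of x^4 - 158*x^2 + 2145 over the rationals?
[K:Q] = 4

f factors as (x^2 - 15)(x^2 - 143); the splitting field is K = Q(sqrt(15), sqrt(143)). Since 15, 143, and 2145 are all non-squares in Q, the three subfields Q(sqrt(15)), Q(sqrt(143)), Q(sqrt(2145)) are distinct degree-2 extensions, so [K:Q] = 4 (Klein four Galois group).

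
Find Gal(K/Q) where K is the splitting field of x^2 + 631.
Gal(K/Q) = Z/2Z (cyclic of order 2)

x^2 + 631 is irreducible over Q since -631 is not a rational square. The splitting field Q(sqrt(-631)) has degree 2 over Q, and its unique nontrivial automorphism is sqrt(-631) ↦ -sqrt(-631). Hence Gal(Q(sqrt(-631))/Q) = Z/2Z.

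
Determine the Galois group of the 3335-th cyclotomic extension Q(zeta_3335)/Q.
|Gal(Q(zeta_3335)/Q)| = phi(3335) = 2464; group ≅ (Z/3335Z)^* ≅ Z/4Z × Z/22Z × Z/28Z

The n-th cyclotomic polynomial Φ_3335(x) is the minimal polynomial of zeta_3335 over Q and has degree phi(3335) = 2464. So Q(zeta_3335) is a degree-2464 Galois extension with Galois group (Z/3335Z)^*. By CRT, (Z/3335Z)^* ≅ (Z/5Z)^* × (Z/23Z)^* × (Z/29Z)^*. Each prime-power unit group is (Z/5Z)^* ≅ Z/4Z; (Z/23Z)^* ≅ Z/22Z; (Z/29Z)^* ≅ Z/28Z. Hence Gal(Q(zeta_3335)/Q) ≅ Z/4Z × Z/22Z × Z/28Z.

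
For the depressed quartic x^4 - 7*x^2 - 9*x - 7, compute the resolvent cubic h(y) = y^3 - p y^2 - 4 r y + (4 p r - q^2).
h(y) = y^3 + 7*y^2 + 28*y + 115

Identify coefficients: p = -7, q = -9, r = -7.
Plug into h(y) = y^3 - p y^2 - 4 r y + (4 p r - q^2):
  h(y) = y^3 - (-7) y^2 - 4*(-7) y + (4*(-7)*(-7) - (-9)^2)
       = y^3 + (7) y^2 + (28) y + (115).
Simplifying: h(y) = y^3 + 7*y^2 + 28*y + 115.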